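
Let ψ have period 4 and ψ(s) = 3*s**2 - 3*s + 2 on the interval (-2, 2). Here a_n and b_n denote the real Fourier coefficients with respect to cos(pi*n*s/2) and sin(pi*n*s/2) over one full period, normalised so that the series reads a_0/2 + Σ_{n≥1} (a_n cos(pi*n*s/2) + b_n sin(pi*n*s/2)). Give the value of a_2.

12/pi**2

a_2 = 1/2 ∫_{-2}^{2} ψ(s) cos(pi*s) ds.
Integrating by parts twice (tabular method), an antiderivative of (3*s**2 - 3*s + 2) cos(pi*s) is 3*s**2*sin(pi*s)/pi - 3*s*sin(pi*s)/pi + 6*s*cos(pi*s)/pi**2 - 6*sin(pi*s)/pi**3 + 2*sin(pi*s)/pi - 3*cos(pi*s)/pi**2; evaluating from -2 to 2: ∫_{-2}^{2} (3*s**2 - 3*s + 2) cos(pi*s) ds = (9/pi**2) - (-15/pi**2) = 24/pi**2.
Hence a_2 = (1/2)·(24/pi**2) = 12/pi**2.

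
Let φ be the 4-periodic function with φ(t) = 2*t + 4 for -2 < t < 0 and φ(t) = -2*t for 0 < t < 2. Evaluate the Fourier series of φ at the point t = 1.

-2

φ is continuous at t = 1 with value -2, so the series converges to -2 there.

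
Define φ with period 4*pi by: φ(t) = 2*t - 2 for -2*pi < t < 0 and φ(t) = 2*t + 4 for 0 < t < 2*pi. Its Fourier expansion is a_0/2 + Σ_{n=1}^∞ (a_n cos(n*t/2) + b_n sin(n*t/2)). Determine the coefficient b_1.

b_1 = (1/(2*pi)) ∫_{-2*pi}^{2*pi} φ(t) sin(t/2) dt.
Split the integral at the breakpoints.
Integrating by parts (boundary term plus one more integral), an antiderivative of (2*t - 2) sin(t/2) is -4*t*cos(t/2) + 8*sin(t/2) + 4*cos(t/2); evaluating from -2*pi to 0: ∫_{-2*pi}^{0} (2*t - 2) sin(t/2) dt = (4) - (-8*pi - 4) = 8 + 8*pi.
Integrating by parts (boundary term plus one more integral), an antiderivative of (2*t + 4) sin(t/2) is -4*t*cos(t/2) + 8*sin(t/2) - 8*cos(t/2); evaluating from 0 to 2*pi: ∫_{0}^{2*pi} (2*t + 4) sin(t/2) dt = (8 + 8*pi) - (-8) = 16 + 8*pi.
Summing the pieces and multiplying by (1/(2*pi)) gives b_1 = 12/pi + 8.

12/pi + 8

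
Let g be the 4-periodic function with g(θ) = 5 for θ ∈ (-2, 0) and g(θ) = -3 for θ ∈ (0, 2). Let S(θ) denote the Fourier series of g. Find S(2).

θ = 2 differs from θ = -2 by 1 full period(s), and the series is 4-periodic.
At θ = -2 the one-sided limits are g(-2^-) = -3 and g(-2^+) = 5.
By Dirichlet's theorem the series converges to their average, [(-3) + (5)]/2 = 1.

1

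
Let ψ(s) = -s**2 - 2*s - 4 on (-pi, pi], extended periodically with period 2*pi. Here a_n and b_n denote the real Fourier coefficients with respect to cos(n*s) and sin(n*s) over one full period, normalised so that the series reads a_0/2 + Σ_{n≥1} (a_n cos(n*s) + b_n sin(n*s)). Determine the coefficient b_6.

b_6 = 1/pi ∫_{-pi}^{pi} ψ(s) sin(6*s) ds.
Integrating by parts twice (tabular method), an antiderivative of (-s**2 - 2*s - 4) sin(6*s) is s**2*cos(6*s)/6 - s*sin(6*s)/18 + s*cos(6*s)/3 - sin(6*s)/18 + 71*cos(6*s)/108; evaluating from -pi to pi: ∫_{-pi}^{pi} (-s**2 - 2*s - 4) sin(6*s) ds = (71/108 + pi/3 + pi**2/6) - (-pi/3 + 71/108 + pi**2/6) = 2*pi/3.
Hence b_6 = (1/pi)·(2*pi/3) = 2/3.

2/3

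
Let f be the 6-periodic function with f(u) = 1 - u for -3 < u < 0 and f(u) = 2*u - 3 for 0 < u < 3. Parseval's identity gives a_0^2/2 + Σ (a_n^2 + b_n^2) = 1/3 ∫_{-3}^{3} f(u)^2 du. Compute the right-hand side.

1/3 ∫_{-3}^{3} f(u)^2 du = 1/3 · (30) = 10.

10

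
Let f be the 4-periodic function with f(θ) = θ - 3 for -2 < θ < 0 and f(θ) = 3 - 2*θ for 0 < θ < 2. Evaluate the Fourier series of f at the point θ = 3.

θ = 3 differs from θ = -1 by 1 full period(s), and the series is 4-periodic.
f is continuous at θ = -1 with value -4, so the series converges to -4 there.

-4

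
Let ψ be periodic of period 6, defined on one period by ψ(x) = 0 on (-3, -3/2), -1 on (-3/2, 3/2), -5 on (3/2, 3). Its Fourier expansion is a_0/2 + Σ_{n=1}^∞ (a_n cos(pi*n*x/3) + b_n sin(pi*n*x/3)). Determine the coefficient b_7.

b_7 = 1/3 ∫_{-3}^{3} ψ(x) sin(7*pi*x/3) dx.
Split the integral at the breakpoints.
∫_{-3}^{-3/2} (0) sin(7*pi*x/3) dx = 0.
Directly, an antiderivative of (-1) sin(7*pi*x/3) is 3*cos(7*pi*x/3)/(7*pi); evaluating from -3/2 to 3/2: ∫_{-3/2}^{3/2} (-1) sin(7*pi*x/3) dx = (0) - (0) = 0.
Directly, an antiderivative of (-5) sin(7*pi*x/3) is 15*cos(7*pi*x/3)/(7*pi); evaluating from 3/2 to 3: ∫_{3/2}^{3} (-5) sin(7*pi*x/3) dx = (-15/(7*pi)) - (0) = -15/(7*pi).
Summing the pieces and multiplying by (1/3) gives b_7 = -5/(7*pi).

-5/(7*pi)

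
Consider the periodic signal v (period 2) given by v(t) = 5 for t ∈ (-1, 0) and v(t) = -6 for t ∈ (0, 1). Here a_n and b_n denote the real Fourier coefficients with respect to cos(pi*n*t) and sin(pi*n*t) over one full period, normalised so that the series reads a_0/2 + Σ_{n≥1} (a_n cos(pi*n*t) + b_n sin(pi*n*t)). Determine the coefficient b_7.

b_7 = ∫_{-1}^{1} v(t) sin(7*pi*t) dt.
Split the integral at the breakpoints.
Directly, an antiderivative of (5) sin(7*pi*t) is -5*cos(7*pi*t)/(7*pi); evaluating from -1 to 0: ∫_{-1}^{0} (5) sin(7*pi*t) dt = (-5/(7*pi)) - (5/(7*pi)) = -10/(7*pi).
Directly, an antiderivative of (-6) sin(7*pi*t) is 6*cos(7*pi*t)/(7*pi); evaluating from 0 to 1: ∫_{0}^{1} (-6) sin(7*pi*t) dt = (-6/(7*pi)) - (6/(7*pi)) = -12/(7*pi).
Summing the pieces gives b_7 = -22/(7*pi).

-22/(7*pi)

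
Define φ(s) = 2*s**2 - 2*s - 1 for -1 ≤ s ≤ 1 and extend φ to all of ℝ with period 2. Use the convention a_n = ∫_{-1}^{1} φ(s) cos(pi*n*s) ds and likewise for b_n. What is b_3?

b_3 = ∫_{-1}^{1} φ(s) sin(3*pi*s) ds.
Integrating by parts twice (tabular method), an antiderivative of (2*s**2 - 2*s - 1) sin(3*pi*s) is -2*s**2*cos(3*pi*s)/(3*pi) + 4*s*sin(3*pi*s)/(9*pi**2) + 2*s*cos(3*pi*s)/(3*pi) - 2*sin(3*pi*s)/(9*pi**2) + 4*cos(3*pi*s)/(27*pi**3) + cos(3*pi*s)/(3*pi); evaluating from -1 to 1: ∫_{-1}^{1} (2*s**2 - 2*s - 1) sin(3*pi*s) ds = ((-9*pi**2 - 4)/(27*pi**3)) - ((-4/27 + pi**2)/pi**3) = -4/(3*pi).
Hence b_3 = -4/(3*pi).

-4/(3*pi)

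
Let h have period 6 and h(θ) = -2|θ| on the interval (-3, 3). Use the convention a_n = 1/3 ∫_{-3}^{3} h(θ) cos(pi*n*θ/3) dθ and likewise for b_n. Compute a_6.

a_6 = 1/3 ∫_{-3}^{3} h(θ) cos(2*pi*θ) dθ.
h is even and cos(2*pi*θ) is even, so the integrand is even and a_6 = 2/3 ∫_0^{3} h(θ) cos(2*pi*θ) dθ.
Integrating by parts (boundary term plus one more integral), an antiderivative of (-2*θ) cos(2*pi*θ) is -θ*sin(2*pi*θ)/pi - cos(2*pi*θ)/(2*pi**2); evaluating from 0 to 3: ∫_{0}^{3} (-2*θ) cos(2*pi*θ) dθ = (-1/(2*pi**2)) - (-1/(2*pi**2)) = 0.
Hence a_6 = (2/3)·(0) = 0.

0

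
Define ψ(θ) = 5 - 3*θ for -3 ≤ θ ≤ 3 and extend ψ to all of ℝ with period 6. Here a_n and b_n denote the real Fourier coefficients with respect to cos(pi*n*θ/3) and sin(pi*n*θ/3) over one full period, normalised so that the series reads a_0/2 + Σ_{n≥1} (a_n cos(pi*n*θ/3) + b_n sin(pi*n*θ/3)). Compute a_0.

a_0 = 1/3 ∫_{-3}^{3} ψ(θ) dθ = 1/3 · (30) = 10.

10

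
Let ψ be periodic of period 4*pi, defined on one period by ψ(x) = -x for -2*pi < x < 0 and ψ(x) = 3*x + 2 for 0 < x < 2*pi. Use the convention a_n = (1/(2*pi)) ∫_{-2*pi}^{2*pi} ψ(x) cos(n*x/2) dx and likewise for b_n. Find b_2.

-2

b_2 = (1/(2*pi)) ∫_{-2*pi}^{2*pi} ψ(x) sin(x) dx.
Split the integral at the breakpoints.
Integrating by parts (boundary term plus one more integral), an antiderivative of (-x) sin(x) is x*cos(x) - sin(x); evaluating from -2*pi to 0: ∫_{-2*pi}^{0} (-x) sin(x) dx = (0) - (-2*pi) = 2*pi.
Integrating by parts (boundary term plus one more integral), an antiderivative of (3*x + 2) sin(x) is -3*x*cos(x) + 3*sin(x) - 2*cos(x); evaluating from 0 to 2*pi: ∫_{0}^{2*pi} (3*x + 2) sin(x) dx = (-6*pi - 2) - (-2) = -6*pi.
Summing the pieces and multiplying by (1/(2*pi)) gives b_2 = -2.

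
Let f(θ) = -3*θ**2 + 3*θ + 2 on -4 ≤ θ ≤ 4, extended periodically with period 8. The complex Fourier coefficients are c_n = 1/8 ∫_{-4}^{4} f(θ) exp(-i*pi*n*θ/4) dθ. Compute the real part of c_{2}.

-24/pi**2

Since f is real-valued, Re(c_{2}) = 1/8 ∫_{-4}^{4} f(θ) cos(pi*θ/2) dθ = a_{2}/2.
Integrating by parts twice (tabular method), an antiderivative of (-3*θ**2 + 3*θ + 2) cos(pi*θ/2) is -6*θ**2*sin(pi*θ/2)/pi + 6*θ*sin(pi*θ/2)/pi - 24*θ*cos(pi*θ/2)/pi**2 + 4*sin(pi*θ/2)/pi + 48*sin(pi*θ/2)/pi**3 + 12*cos(pi*θ/2)/pi**2; evaluating from -4 to 4: ∫_{-4}^{4} (-3*θ**2 + 3*θ + 2) cos(pi*θ/2) dθ = (-84/pi**2) - (108/pi**2) = -192/pi**2.
Hence Re(c_{2}) = (1/8)·(-192/pi**2) = -24/pi**2.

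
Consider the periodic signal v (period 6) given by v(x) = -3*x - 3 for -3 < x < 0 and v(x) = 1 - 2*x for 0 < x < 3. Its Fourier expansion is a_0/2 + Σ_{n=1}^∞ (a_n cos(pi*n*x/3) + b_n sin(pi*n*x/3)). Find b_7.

b_7 = 1/3 ∫_{-3}^{3} v(x) sin(7*pi*x/3) dx.
Split the integral at the breakpoints.
Integrating by parts (boundary term plus one more integral), an antiderivative of (-3*x - 3) sin(7*pi*x/3) is 9*x*cos(7*pi*x/3)/(7*pi) - 27*sin(7*pi*x/3)/(49*pi**2) + 9*cos(7*pi*x/3)/(7*pi); evaluating from -3 to 0: ∫_{-3}^{0} (-3*x - 3) sin(7*pi*x/3) dx = (9/(7*pi)) - (18/(7*pi)) = -9/(7*pi).
Integrating by parts (boundary term plus one more integral), an antiderivative of (1 - 2*x) sin(7*pi*x/3) is 6*x*cos(7*pi*x/3)/(7*pi) - 18*sin(7*pi*x/3)/(49*pi**2) - 3*cos(7*pi*x/3)/(7*pi); evaluating from 0 to 3: ∫_{0}^{3} (1 - 2*x) sin(7*pi*x/3) dx = (-15/(7*pi)) - (-3/(7*pi)) = -12/(7*pi).
Summing the pieces and multiplying by (1/3) gives b_7 = -1/pi.

-1/pi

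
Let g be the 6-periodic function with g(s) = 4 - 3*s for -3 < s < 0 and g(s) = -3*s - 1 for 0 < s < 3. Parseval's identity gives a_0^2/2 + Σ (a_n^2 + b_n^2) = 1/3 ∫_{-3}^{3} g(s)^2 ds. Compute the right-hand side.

1/3 ∫_{-3}^{3} g(s)^2 ds = 1/3 · (348) = 116.

116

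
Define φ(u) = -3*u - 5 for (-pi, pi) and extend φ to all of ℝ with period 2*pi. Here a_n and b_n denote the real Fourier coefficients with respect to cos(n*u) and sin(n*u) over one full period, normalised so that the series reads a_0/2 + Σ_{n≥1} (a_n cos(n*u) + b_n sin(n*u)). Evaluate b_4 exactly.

3/2

b_4 = 1/pi ∫_{-pi}^{pi} φ(u) sin(4*u) du.
Integrating by parts (boundary term plus one more integral), an antiderivative of (-3*u - 5) sin(4*u) is 3*u*cos(4*u)/4 - 3*sin(4*u)/16 + 5*cos(4*u)/4; evaluating from -pi to pi: ∫_{-pi}^{pi} (-3*u - 5) sin(4*u) du = (5/4 + 3*pi/4) - (5/4 - 3*pi/4) = 3*pi/2.
Hence b_4 = (1/pi)·(3*pi/2) = 3/2.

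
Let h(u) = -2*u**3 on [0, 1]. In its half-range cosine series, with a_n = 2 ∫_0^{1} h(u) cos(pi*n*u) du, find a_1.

a_1 = 2 ∫_0^{1} (-2*u**3) cos(pi*u) du.
Integrating by parts three times (tabular method), an antiderivative of (-2*u**3) cos(pi*u) is -2*u**3*sin(pi*u)/pi - 6*u**2*cos(pi*u)/pi**2 + 12*u*sin(pi*u)/pi**3 + 12*cos(pi*u)/pi**4; evaluating from 0 to 1: ∫_{0}^{1} (-2*u**3) cos(pi*u) du = (6*(-2 + pi**2)/pi**4) - (12/pi**4) = 6*(-4 + pi**2)/pi**4.
Hence a_1 = 2·(6*(-4 + pi**2)/pi**4) = 12*(-4 + pi**2)/pi**4.

12*(-4 + pi**2)/pi**4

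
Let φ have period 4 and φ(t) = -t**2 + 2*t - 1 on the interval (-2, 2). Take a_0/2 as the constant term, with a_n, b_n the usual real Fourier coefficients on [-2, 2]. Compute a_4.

-1/pi**2

a_4 = 1/2 ∫_{-2}^{2} φ(t) cos(2*pi*t) dt.
Integrating by parts twice (tabular method), an antiderivative of (-t**2 + 2*t - 1) cos(2*pi*t) is -t**2*sin(2*pi*t)/(2*pi) + t*sin(2*pi*t)/pi - t*cos(2*pi*t)/(2*pi**2) - sin(2*pi*t)/(2*pi) + sin(2*pi*t)/(4*pi**3) + cos(2*pi*t)/(2*pi**2); evaluating from -2 to 2: ∫_{-2}^{2} (-t**2 + 2*t - 1) cos(2*pi*t) dt = (-1/(2*pi**2)) - (3/(2*pi**2)) = -2/pi**2.
Hence a_4 = (1/2)·(-2/pi**2) = -1/pi**2.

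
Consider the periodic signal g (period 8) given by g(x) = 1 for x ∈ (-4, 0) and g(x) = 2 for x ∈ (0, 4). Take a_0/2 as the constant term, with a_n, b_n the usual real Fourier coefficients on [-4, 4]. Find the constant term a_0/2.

a_0 = 1/4 ∫_{-4}^{4} g(x) dx = 1/4 · (12) = 3.
So the constant term a_0/2 = 3/2.

3/2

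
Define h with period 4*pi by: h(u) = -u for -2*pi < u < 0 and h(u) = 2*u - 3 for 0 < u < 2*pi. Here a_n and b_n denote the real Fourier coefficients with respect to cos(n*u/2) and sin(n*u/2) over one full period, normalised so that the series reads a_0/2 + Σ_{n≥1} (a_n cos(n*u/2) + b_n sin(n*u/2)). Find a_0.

-3 + 3*pi

a_0 = (1/(2*pi)) ∫_{-2*pi}^{2*pi} h(u) du = (1/(2*pi)) · (6*pi*(-1 + pi)) = -3 + 3*pi.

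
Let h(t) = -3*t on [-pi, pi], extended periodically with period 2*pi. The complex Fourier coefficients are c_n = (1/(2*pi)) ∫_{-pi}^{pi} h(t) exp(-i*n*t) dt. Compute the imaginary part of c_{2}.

Since h is real-valued, Im(c_{2}) = -(1/(2*pi)) ∫_{-pi}^{pi} h(t) sin(2*t) dt = -b_{2}/2.
h is odd and sin(2*t) is odd, so the integrand is even: ∫_{-pi}^{pi} h(t) sin(2*t) dt = 2∫_0^{pi} h(t) sin(2*t) dt.
Integrating by parts (boundary term plus one more integral), an antiderivative of (-3*t) sin(2*t) is 3*t*cos(2*t)/2 - 3*sin(2*t)/4; evaluating from 0 to pi: ∫_{0}^{pi} (-3*t) sin(2*t) dt = (3*pi/2) - (0) = 3*pi/2.
So ∫_{-pi}^{pi} h(t) sin(2*t) dt = 3*pi.
Hence Im(c_{2}) = (-1/(2*pi))·(3*pi) = -3/2.

-3/2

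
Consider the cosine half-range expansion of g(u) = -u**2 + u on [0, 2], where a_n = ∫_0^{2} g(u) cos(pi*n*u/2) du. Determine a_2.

-4/pi**2

a_2 = ∫_0^{2} (-u**2 + u) cos(pi*u) du.
Integrating by parts twice (tabular method), an antiderivative of (-u**2 + u) cos(pi*u) is -u**2*sin(pi*u)/pi + u*sin(pi*u)/pi - 2*u*cos(pi*u)/pi**2 + 2*sin(pi*u)/pi**3 + cos(pi*u)/pi**2; evaluating from 0 to 2: ∫_{0}^{2} (-u**2 + u) cos(pi*u) du = (-3/pi**2) - (pi**(-2)) = -4/pi**2.
Hence a_2 = -4/pi**2.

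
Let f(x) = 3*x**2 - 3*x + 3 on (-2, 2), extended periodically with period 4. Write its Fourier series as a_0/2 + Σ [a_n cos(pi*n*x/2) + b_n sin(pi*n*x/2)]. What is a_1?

a_1 = 1/2 ∫_{-2}^{2} f(x) cos(pi*x/2) dx.
Integrating by parts twice (tabular method), an antiderivative of (3*x**2 - 3*x + 3) cos(pi*x/2) is 6*x**2*sin(pi*x/2)/pi - 6*x*sin(pi*x/2)/pi + 24*x*cos(pi*x/2)/pi**2 - 48*sin(pi*x/2)/pi**3 + 6*sin(pi*x/2)/pi - 12*cos(pi*x/2)/pi**2; evaluating from -2 to 2: ∫_{-2}^{2} (3*x**2 - 3*x + 3) cos(pi*x/2) dx = (-36/pi**2) - (60/pi**2) = -96/pi**2.
Hence a_1 = (1/2)·(-96/pi**2) = -48/pi**2.

-48/pi**2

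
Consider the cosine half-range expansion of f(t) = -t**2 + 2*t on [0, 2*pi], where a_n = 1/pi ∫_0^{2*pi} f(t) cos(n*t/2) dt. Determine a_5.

16*(-1 + pi)/(25*pi)

a_5 = 1/pi ∫_0^{2*pi} (-t**2 + 2*t) cos(5*t/2) dt.
Integrating by parts twice (tabular method), an antiderivative of (-t**2 + 2*t) cos(5*t/2) is -2*t**2*sin(5*t/2)/5 + 4*t*sin(5*t/2)/5 - 8*t*cos(5*t/2)/25 + 16*sin(5*t/2)/125 + 8*cos(5*t/2)/25; evaluating from 0 to 2*pi: ∫_{0}^{2*pi} (-t**2 + 2*t) cos(5*t/2) dt = (-8/25 + 16*pi/25) - (8/25) = -16/25 + 16*pi/25.
Hence a_5 = (1/pi)·(-16/25 + 16*pi/25) = 16*(-1 + pi)/(25*pi).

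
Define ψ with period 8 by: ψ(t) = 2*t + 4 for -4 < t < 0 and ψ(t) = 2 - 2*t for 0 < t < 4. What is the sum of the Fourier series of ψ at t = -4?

-5

t = -4 differs from t = 4 by -1 full period(s), and the series is 8-periodic.
At t = 4 the one-sided limits are ψ(4^-) = -6 and ψ(4^+) = -4.
By Dirichlet's theorem the series converges to their average, [(-6) + (-4)]/2 = -5.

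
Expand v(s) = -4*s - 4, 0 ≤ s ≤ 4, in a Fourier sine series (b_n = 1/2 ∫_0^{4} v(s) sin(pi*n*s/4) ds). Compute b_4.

8/pi

b_4 = 1/2 ∫_0^{4} (-4*s - 4) sin(pi*s) ds.
Integrating by parts (boundary term plus one more integral), an antiderivative of (-4*s - 4) sin(pi*s) is 4*s*cos(pi*s)/pi - 4*sin(pi*s)/pi**2 + 4*cos(pi*s)/pi; evaluating from 0 to 4: ∫_{0}^{4} (-4*s - 4) sin(pi*s) ds = (20/pi) - (4/pi) = 16/pi.
Hence b_4 = (1/2)·(16/pi) = 8/pi.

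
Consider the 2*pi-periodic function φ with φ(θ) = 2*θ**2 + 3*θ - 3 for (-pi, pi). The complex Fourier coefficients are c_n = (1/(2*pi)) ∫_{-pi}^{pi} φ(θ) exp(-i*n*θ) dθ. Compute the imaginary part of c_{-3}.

Since φ is real-valued, Im(c_{-3}) = -(1/(2*pi)) ∫_{-pi}^{pi} φ(θ) sin(-3*θ) dθ = b_{3}/2.
Integrating by parts twice (tabular method), an antiderivative of (2*θ**2 + 3*θ - 3) sin(-3*θ) is 2*θ**2*cos(3*θ)/3 - 4*θ*sin(3*θ)/9 + θ*cos(3*θ) - sin(3*θ)/3 - 31*cos(3*θ)/27; evaluating from -pi to pi: ∫_{-pi}^{pi} (2*θ**2 + 3*θ - 3) sin(-3*θ) dθ = (-2*pi**2/3 - pi + 31/27) - (-2*pi**2/3 + 31/27 + pi) = -2*pi.
Hence Im(c_{-3}) = (-1/(2*pi))·(-2*pi) = 1.

1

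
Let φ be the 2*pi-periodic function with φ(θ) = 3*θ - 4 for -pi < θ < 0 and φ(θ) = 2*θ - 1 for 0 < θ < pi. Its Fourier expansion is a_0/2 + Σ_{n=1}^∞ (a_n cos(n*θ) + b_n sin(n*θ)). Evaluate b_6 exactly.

b_6 = 1/pi ∫_{-pi}^{pi} φ(θ) sin(6*θ) dθ.
Split the integral at the breakpoints.
Integrating by parts (boundary term plus one more integral), an antiderivative of (3*θ - 4) sin(6*θ) is -θ*cos(6*θ)/2 + sin(6*θ)/12 + 2*cos(6*θ)/3; evaluating from -pi to 0: ∫_{-pi}^{0} (3*θ - 4) sin(6*θ) dθ = (2/3) - (2/3 + pi/2) = -pi/2.
Integrating by parts (boundary term plus one more integral), an antiderivative of (2*θ - 1) sin(6*θ) is -θ*cos(6*θ)/3 + sin(6*θ)/18 + cos(6*θ)/6; evaluating from 0 to pi: ∫_{0}^{pi} (2*θ - 1) sin(6*θ) dθ = (1/6 - pi/3) - (1/6) = -pi/3.
Summing the pieces and multiplying by (1/pi) gives b_6 = -5/6.

-5/6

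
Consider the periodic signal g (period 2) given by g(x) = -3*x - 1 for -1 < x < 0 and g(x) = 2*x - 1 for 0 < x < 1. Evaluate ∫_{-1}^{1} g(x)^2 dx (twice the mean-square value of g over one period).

∫_{-1}^{1} g(x)^2 dx = 4/3.

4/3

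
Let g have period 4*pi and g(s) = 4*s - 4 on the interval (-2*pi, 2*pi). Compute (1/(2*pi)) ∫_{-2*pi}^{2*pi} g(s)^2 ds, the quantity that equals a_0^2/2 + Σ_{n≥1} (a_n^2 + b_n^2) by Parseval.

(1/(2*pi)) ∫_{-2*pi}^{2*pi} g(s)^2 ds = (1/(2*pi)) · (64*pi + 256*pi**3/3) = 32 + 128*pi**2/3.

32 + 128*pi**2/3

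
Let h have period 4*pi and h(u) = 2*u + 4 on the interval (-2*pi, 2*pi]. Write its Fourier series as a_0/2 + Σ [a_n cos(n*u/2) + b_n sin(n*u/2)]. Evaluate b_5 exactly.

b_5 = (1/(2*pi)) ∫_{-2*pi}^{2*pi} h(u) sin(5*u/2) du.
Integrating by parts (boundary term plus one more integral), an antiderivative of (2*u + 4) sin(5*u/2) is -4*u*cos(5*u/2)/5 + 8*sin(5*u/2)/25 - 8*cos(5*u/2)/5; evaluating from -2*pi to 2*pi: ∫_{-2*pi}^{2*pi} (2*u + 4) sin(5*u/2) du = (8/5 + 8*pi/5) - (8/5 - 8*pi/5) = 16*pi/5.
Hence b_5 = (1/(2*pi))·(16*pi/5) = 8/5.

8/5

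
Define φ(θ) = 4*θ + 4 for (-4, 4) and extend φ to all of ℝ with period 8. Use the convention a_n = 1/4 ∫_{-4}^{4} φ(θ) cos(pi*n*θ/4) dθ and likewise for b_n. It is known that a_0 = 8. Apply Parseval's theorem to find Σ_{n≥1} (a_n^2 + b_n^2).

512/3

Parseval: a_0^2/2 + Σ_{n≥1} (a_n^2+b_n^2) = 1/4 ∫_{-4}^{4} φ(θ)^2 dθ = 608/3.
Subtract a_0^2/2 = 32: Σ (a_n^2+b_n^2) = 512/3.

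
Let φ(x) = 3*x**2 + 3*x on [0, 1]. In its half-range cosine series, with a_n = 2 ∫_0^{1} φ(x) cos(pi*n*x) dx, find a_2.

a_2 = 2 ∫_0^{1} (3*x**2 + 3*x) cos(2*pi*x) dx.
Integrating by parts twice (tabular method), an antiderivative of (3*x**2 + 3*x) cos(2*pi*x) is 3*x**2*sin(2*pi*x)/(2*pi) + 3*x*sin(2*pi*x)/(2*pi) + 3*x*cos(2*pi*x)/(2*pi**2) - 3*sin(2*pi*x)/(4*pi**3) + 3*cos(2*pi*x)/(4*pi**2); evaluating from 0 to 1: ∫_{0}^{1} (3*x**2 + 3*x) cos(2*pi*x) dx = (9/(4*pi**2)) - (3/(4*pi**2)) = 3/(2*pi**2).
Hence a_2 = 2·(3/(2*pi**2)) = 3/pi**2.

3/pi**2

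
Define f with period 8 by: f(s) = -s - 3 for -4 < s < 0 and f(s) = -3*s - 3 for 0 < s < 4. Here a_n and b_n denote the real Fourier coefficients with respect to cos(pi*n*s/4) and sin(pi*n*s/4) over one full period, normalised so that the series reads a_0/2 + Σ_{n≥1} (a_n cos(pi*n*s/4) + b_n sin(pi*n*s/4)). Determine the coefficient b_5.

b_5 = 1/4 ∫_{-4}^{4} f(s) sin(5*pi*s/4) ds.
Split the integral at the breakpoints.
Integrating by parts (boundary term plus one more integral), an antiderivative of (-s - 3) sin(5*pi*s/4) is 4*s*cos(5*pi*s/4)/(5*pi) - 16*sin(5*pi*s/4)/(25*pi**2) + 12*cos(5*pi*s/4)/(5*pi); evaluating from -4 to 0: ∫_{-4}^{0} (-s - 3) sin(5*pi*s/4) ds = (12/(5*pi)) - (4/(5*pi)) = 8/(5*pi).
Integrating by parts (boundary term plus one more integral), an antiderivative of (-3*s - 3) sin(5*pi*s/4) is 12*s*cos(5*pi*s/4)/(5*pi) - 48*sin(5*pi*s/4)/(25*pi**2) + 12*cos(5*pi*s/4)/(5*pi); evaluating from 0 to 4: ∫_{0}^{4} (-3*s - 3) sin(5*pi*s/4) ds = (-12/pi) - (12/(5*pi)) = -72/(5*pi).
Summing the pieces and multiplying by (1/4) gives b_5 = -16/(5*pi).

-16/(5*pi)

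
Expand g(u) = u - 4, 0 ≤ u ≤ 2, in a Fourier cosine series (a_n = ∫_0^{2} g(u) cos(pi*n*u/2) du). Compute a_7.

a_7 = ∫_0^{2} (u - 4) cos(7*pi*u/2) du.
Integrating by parts (boundary term plus one more integral), an antiderivative of (u - 4) cos(7*pi*u/2) is 2*u*sin(7*pi*u/2)/(7*pi) - 8*sin(7*pi*u/2)/(7*pi) + 4*cos(7*pi*u/2)/(49*pi**2); evaluating from 0 to 2: ∫_{0}^{2} (u - 4) cos(7*pi*u/2) du = (-4/(49*pi**2)) - (4/(49*pi**2)) = -8/(49*pi**2).
Hence a_7 = -8/(49*pi**2).

-8/(49*pi**2)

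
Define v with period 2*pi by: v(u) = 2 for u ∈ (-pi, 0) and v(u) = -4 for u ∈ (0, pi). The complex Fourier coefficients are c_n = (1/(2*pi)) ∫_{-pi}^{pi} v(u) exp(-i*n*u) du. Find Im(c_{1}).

Since v is real-valued, Im(c_{1}) = -(1/(2*pi)) ∫_{-pi}^{pi} v(u) sin(u) du = -b_{1}/2.
Split the integral at the breakpoints.
Directly, an antiderivative of (2) sin(u) is -2*cos(u); evaluating from -pi to 0: ∫_{-pi}^{0} (2) sin(u) du = (-2) - (2) = -4.
Directly, an antiderivative of (-4) sin(u) is 4*cos(u); evaluating from 0 to pi: ∫_{0}^{pi} (-4) sin(u) du = (-4) - (4) = -8.
So ∫_{-pi}^{pi} v(u) sin(u) du = -12.
Hence Im(c_{1}) = (-1/(2*pi))·(-12) = 6/pi.

6/pi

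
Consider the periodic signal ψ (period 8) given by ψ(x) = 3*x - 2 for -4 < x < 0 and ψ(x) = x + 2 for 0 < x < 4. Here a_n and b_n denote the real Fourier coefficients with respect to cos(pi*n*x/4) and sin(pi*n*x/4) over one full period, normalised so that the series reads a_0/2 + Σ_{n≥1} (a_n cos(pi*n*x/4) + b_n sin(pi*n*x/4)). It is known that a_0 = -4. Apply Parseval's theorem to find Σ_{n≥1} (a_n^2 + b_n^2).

Parseval: a_0^2/2 + Σ_{n≥1} (a_n^2+b_n^2) = 1/4 ∫_{-4}^{4} ψ(x)^2 dx = 280/3.
Subtract a_0^2/2 = 8: Σ (a_n^2+b_n^2) = 256/3.

256/3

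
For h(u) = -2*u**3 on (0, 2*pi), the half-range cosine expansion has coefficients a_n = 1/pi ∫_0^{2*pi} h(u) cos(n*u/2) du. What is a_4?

a_4 = 1/pi ∫_0^{2*pi} (-2*u**3) cos(2*u) du.
Integrating by parts three times (tabular method), an antiderivative of (-2*u**3) cos(2*u) is -u**3*sin(2*u) - 3*u**2*cos(2*u)/2 + 3*u*sin(2*u)/2 + 3*cos(2*u)/4; evaluating from 0 to 2*pi: ∫_{0}^{2*pi} (-2*u**3) cos(2*u) du = (3/4 - 6*pi**2) - (3/4) = -6*pi**2.
Hence a_4 = (1/pi)·(-6*pi**2) = -6*pi.

-6*pi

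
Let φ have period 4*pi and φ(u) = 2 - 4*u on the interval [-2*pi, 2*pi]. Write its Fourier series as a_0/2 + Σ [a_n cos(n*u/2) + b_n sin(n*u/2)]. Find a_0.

a_0 = (1/(2*pi)) ∫_{-2*pi}^{2*pi} φ(u) du = (1/(2*pi)) · (8*pi) = 4.

4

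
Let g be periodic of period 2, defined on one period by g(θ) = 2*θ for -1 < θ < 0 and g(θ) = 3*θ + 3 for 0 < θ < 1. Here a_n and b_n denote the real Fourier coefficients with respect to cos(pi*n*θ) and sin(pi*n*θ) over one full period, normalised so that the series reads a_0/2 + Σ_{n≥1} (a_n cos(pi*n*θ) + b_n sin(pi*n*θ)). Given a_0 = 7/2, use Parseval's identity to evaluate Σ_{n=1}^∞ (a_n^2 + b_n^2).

Parseval: a_0^2/2 + Σ_{n≥1} (a_n^2+b_n^2) = ∫_{-1}^{1} g(θ)^2 dθ = 67/3.
Subtract a_0^2/2 = 49/8: Σ (a_n^2+b_n^2) = 389/24.

389/24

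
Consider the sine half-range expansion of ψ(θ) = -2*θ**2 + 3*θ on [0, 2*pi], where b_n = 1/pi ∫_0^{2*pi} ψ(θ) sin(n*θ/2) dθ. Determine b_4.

b_4 = 1/pi ∫_0^{2*pi} (-2*θ**2 + 3*θ) sin(2*θ) dθ.
Integrating by parts twice (tabular method), an antiderivative of (-2*θ**2 + 3*θ) sin(2*θ) is θ**2*cos(2*θ) - θ*sin(2*θ) - 3*θ*cos(2*θ)/2 + 3*sin(2*θ)/4 - cos(2*θ)/2; evaluating from 0 to 2*pi: ∫_{0}^{2*pi} (-2*θ**2 + 3*θ) sin(2*θ) dθ = (-3*pi - 1/2 + 4*pi**2) - (-1/2) = pi*(-3 + 4*pi).
Hence b_4 = (1/pi)·(pi*(-3 + 4*pi)) = -3 + 4*pi.

-3 + 4*pi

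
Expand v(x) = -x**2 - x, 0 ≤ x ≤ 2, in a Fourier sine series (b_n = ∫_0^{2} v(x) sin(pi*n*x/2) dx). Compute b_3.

-4/pi + 32/(27*pi**3)

b_3 = ∫_0^{2} (-x**2 - x) sin(3*pi*x/2) dx.
Integrating by parts twice (tabular method), an antiderivative of (-x**2 - x) sin(3*pi*x/2) is 2*x**2*cos(3*pi*x/2)/(3*pi) - 8*x*sin(3*pi*x/2)/(9*pi**2) + 2*x*cos(3*pi*x/2)/(3*pi) - 4*sin(3*pi*x/2)/(9*pi**2) - 16*cos(3*pi*x/2)/(27*pi**3); evaluating from 0 to 2: ∫_{0}^{2} (-x**2 - x) sin(3*pi*x/2) dx = (-4/pi + 16/(27*pi**3)) - (-16/(27*pi**3)) = -4/pi + 32/(27*pi**3).
Hence b_3 = -4/pi + 32/(27*pi**3).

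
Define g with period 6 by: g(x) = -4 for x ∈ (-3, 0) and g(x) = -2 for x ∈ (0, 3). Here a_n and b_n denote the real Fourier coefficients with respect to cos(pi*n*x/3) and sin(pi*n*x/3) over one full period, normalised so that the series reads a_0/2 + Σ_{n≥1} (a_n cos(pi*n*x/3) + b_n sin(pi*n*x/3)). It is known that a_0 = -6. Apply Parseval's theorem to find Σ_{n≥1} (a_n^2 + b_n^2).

2

Parseval: a_0^2/2 + Σ_{n≥1} (a_n^2+b_n^2) = 1/3 ∫_{-3}^{3} g(x)^2 dx = 20.
Subtract a_0^2/2 = 18: Σ (a_n^2+b_n^2) = 2.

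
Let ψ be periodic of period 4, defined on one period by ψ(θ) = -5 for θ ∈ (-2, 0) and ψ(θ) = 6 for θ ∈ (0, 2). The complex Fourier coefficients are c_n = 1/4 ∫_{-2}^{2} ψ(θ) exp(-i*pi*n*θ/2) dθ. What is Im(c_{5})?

-11/(5*pi)

Since ψ is real-valued, Im(c_{5}) = -1/4 ∫_{-2}^{2} ψ(θ) sin(5*pi*θ/2) dθ = -b_{5}/2.
Split the integral at the breakpoints.
Directly, an antiderivative of (-5) sin(5*pi*θ/2) is 2*cos(5*pi*θ/2)/pi; evaluating from -2 to 0: ∫_{-2}^{0} (-5) sin(5*pi*θ/2) dθ = (2/pi) - (-2/pi) = 4/pi.
Directly, an antiderivative of (6) sin(5*pi*θ/2) is -12*cos(5*pi*θ/2)/(5*pi); evaluating from 0 to 2: ∫_{0}^{2} (6) sin(5*pi*θ/2) dθ = (12/(5*pi)) - (-12/(5*pi)) = 24/(5*pi).
So ∫_{-2}^{2} ψ(θ) sin(5*pi*θ/2) dθ = 44/(5*pi).
Hence Im(c_{5}) = (-1/4)·(44/(5*pi)) = -11/(5*pi).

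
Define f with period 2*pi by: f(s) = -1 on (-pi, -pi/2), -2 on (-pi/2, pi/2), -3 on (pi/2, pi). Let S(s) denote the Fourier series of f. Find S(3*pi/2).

s = 3*pi/2 differs from s = -pi/2 by 1 full period(s), and the series is 2*pi-periodic.
At s = -pi/2 the one-sided limits are f(-pi/2^-) = -1 and f(-pi/2^+) = -2.
By Dirichlet's theorem the series converges to their average, [(-1) + (-2)]/2 = -3/2.

-3/2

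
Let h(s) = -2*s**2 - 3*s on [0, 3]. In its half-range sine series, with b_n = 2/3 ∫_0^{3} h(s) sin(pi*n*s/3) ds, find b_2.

b_2 = 2/3 ∫_0^{3} (-2*s**2 - 3*s) sin(2*pi*s/3) ds.
Integrating by parts twice (tabular method), an antiderivative of (-2*s**2 - 3*s) sin(2*pi*s/3) is 3*s**2*cos(2*pi*s/3)/pi - 9*s*sin(2*pi*s/3)/pi**2 + 9*s*cos(2*pi*s/3)/(2*pi) - 27*sin(2*pi*s/3)/(4*pi**2) - 27*cos(2*pi*s/3)/(2*pi**3); evaluating from 0 to 3: ∫_{0}^{3} (-2*s**2 - 3*s) sin(2*pi*s/3) ds = (27*(-1 + 3*pi**2)/(2*pi**3)) - (-27/(2*pi**3)) = 81/(2*pi).
Hence b_2 = (2/3)·(81/(2*pi)) = 27/pi.

27/pi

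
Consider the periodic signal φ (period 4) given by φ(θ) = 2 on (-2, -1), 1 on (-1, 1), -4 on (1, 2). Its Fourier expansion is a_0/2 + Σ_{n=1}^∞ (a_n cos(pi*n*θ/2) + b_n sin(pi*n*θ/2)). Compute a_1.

a_1 = 1/2 ∫_{-2}^{2} φ(θ) cos(pi*θ/2) dθ.
Split the integral at the breakpoints.
Directly, an antiderivative of (2) cos(pi*θ/2) is 4*sin(pi*θ/2)/pi; evaluating from -2 to -1: ∫_{-2}^{-1} (2) cos(pi*θ/2) dθ = (-4/pi) - (0) = -4/pi.
Directly, an antiderivative of (1) cos(pi*θ/2) is 2*sin(pi*θ/2)/pi; evaluating from -1 to 1: ∫_{-1}^{1} (1) cos(pi*θ/2) dθ = (2/pi) - (-2/pi) = 4/pi.
Directly, an antiderivative of (-4) cos(pi*θ/2) is -8*sin(pi*θ/2)/pi; evaluating from 1 to 2: ∫_{1}^{2} (-4) cos(pi*θ/2) dθ = (0) - (-8/pi) = 8/pi.
Summing the pieces and multiplying by (1/2) gives a_1 = 4/pi.

4/pi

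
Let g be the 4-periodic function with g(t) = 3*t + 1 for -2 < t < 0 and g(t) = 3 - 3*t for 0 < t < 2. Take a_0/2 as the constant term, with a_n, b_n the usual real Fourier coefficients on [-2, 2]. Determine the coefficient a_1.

24/pi**2

a_1 = 1/2 ∫_{-2}^{2} g(t) cos(pi*t/2) dt.
Split the integral at the breakpoints.
Integrating by parts (boundary term plus one more integral), an antiderivative of (3*t + 1) cos(pi*t/2) is 6*t*sin(pi*t/2)/pi + 2*sin(pi*t/2)/pi + 12*cos(pi*t/2)/pi**2; evaluating from -2 to 0: ∫_{-2}^{0} (3*t + 1) cos(pi*t/2) dt = (12/pi**2) - (-12/pi**2) = 24/pi**2.
Integrating by parts (boundary term plus one more integral), an antiderivative of (3 - 3*t) cos(pi*t/2) is -6*t*sin(pi*t/2)/pi + 6*sin(pi*t/2)/pi - 12*cos(pi*t/2)/pi**2; evaluating from 0 to 2: ∫_{0}^{2} (3 - 3*t) cos(pi*t/2) dt = (12/pi**2) - (-12/pi**2) = 24/pi**2.
Summing the pieces and multiplying by (1/2) gives a_1 = 24/pi**2.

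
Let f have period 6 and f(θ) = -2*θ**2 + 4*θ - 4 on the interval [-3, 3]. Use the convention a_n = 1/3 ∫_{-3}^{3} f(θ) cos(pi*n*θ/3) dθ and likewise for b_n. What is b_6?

b_6 = 1/3 ∫_{-3}^{3} f(θ) sin(2*pi*θ) dθ.
Integrating by parts twice (tabular method), an antiderivative of (-2*θ**2 + 4*θ - 4) sin(2*pi*θ) is θ**2*cos(2*pi*θ)/pi - θ*sin(2*pi*θ)/pi**2 - 2*θ*cos(2*pi*θ)/pi + sin(2*pi*θ)/pi**2 - cos(2*pi*θ)/(2*pi**3) + 2*cos(2*pi*θ)/pi; evaluating from -3 to 3: ∫_{-3}^{3} (-2*θ**2 + 4*θ - 4) sin(2*pi*θ) dθ = (-1/(2*pi**3) + 5/pi) - (-1/(2*pi**3) + 17/pi) = -12/pi.
Hence b_6 = (1/3)·(-12/pi) = -4/pi.

-4/pi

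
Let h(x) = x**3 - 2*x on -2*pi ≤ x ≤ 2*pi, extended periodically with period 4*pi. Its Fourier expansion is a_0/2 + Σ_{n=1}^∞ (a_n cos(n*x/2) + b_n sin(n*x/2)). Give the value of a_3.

0

a_3 = (1/(2*pi)) ∫_{-2*pi}^{2*pi} h(x) cos(3*x/2) dx.
h is odd and cos(3*x/2) is even, so the integrand is odd over a symmetric interval and the integral vanishes.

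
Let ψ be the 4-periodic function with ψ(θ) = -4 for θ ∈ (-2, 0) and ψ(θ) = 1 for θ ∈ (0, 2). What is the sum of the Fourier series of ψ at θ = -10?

-3/2

θ = -10 differs from θ = -2 by -2 full period(s), and the series is 4-periodic.
At θ = -2 the one-sided limits are ψ(-2^-) = 1 and ψ(-2^+) = -4.
By Dirichlet's theorem the series converges to their average, [(1) + (-4)]/2 = -3/2.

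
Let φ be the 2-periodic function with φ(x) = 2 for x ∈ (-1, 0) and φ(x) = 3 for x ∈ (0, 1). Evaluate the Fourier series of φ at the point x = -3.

5/2

x = -3 differs from x = 1 by -2 full period(s), and the series is 2-periodic.
At x = 1 the one-sided limits are φ(1^-) = 3 and φ(1^+) = 2.
By Dirichlet's theorem the series converges to their average, [(3) + (2)]/2 = 5/2.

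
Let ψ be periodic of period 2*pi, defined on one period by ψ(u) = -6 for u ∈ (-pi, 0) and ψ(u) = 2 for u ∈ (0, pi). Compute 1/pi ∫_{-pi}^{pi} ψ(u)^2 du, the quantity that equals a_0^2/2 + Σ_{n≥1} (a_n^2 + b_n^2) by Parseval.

40

1/pi ∫_{-pi}^{pi} ψ(u)^2 du = 1/pi · (40*pi) = 40.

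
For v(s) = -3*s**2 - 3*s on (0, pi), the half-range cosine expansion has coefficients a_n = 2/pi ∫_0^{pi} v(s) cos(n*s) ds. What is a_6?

a_6 = 2/pi ∫_0^{pi} (-3*s**2 - 3*s) cos(6*s) ds.
Integrating by parts twice (tabular method), an antiderivative of (-3*s**2 - 3*s) cos(6*s) is -s**2*sin(6*s)/2 - s*sin(6*s)/2 - s*cos(6*s)/6 + sin(6*s)/36 - cos(6*s)/12; evaluating from 0 to pi: ∫_{0}^{pi} (-3*s**2 - 3*s) cos(6*s) ds = (-pi/6 - 1/12) - (-1/12) = -pi/6.
Hence a_6 = (2/pi)·(-pi/6) = -1/3.

-1/3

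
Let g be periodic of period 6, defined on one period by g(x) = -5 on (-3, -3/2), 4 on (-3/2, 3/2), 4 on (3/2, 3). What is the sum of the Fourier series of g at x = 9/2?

-1/2

x = 9/2 differs from x = -3/2 by 1 full period(s), and the series is 6-periodic.
At x = -3/2 the one-sided limits are g(-3/2^-) = -5 and g(-3/2^+) = 4.
By Dirichlet's theorem the series converges to their average, [(-5) + (4)]/2 = -1/2.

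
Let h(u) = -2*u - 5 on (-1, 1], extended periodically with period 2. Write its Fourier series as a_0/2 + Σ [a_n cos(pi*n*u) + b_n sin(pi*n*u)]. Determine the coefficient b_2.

b_2 = ∫_{-1}^{1} h(u) sin(2*pi*u) du.
Integrating by parts (boundary term plus one more integral), an antiderivative of (-2*u - 5) sin(2*pi*u) is u*cos(2*pi*u)/pi - sin(2*pi*u)/(2*pi**2) + 5*cos(2*pi*u)/(2*pi); evaluating from -1 to 1: ∫_{-1}^{1} (-2*u - 5) sin(2*pi*u) du = (7/(2*pi)) - (3/(2*pi)) = 2/pi.
Hence b_2 = 2/pi.

2/pi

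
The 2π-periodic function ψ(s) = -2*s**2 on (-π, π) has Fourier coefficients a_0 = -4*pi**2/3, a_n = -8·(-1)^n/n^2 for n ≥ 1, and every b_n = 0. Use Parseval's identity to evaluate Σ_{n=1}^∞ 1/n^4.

Parseval: a_0^2/2 + Σ a_n^2 = (1/π) ∫_{-π}^{π} ψ(s)^2 ds = 8*pi**4/5.
Subtract a_0^2/2 = 8*pi**4/9: Σ a_n^2 = 32*pi**4/45.
Since a_n^2 = 64/n^4, Σ 1/n^4 = pi**4/90.

pi**4/90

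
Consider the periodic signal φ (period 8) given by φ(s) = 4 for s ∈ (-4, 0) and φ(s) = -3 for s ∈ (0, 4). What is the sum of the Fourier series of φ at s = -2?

φ is continuous at s = -2 with value 4, so the series converges to 4 there.

4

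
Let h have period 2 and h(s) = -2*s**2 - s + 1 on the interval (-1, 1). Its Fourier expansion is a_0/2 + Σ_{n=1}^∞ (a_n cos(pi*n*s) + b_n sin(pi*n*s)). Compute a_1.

a_1 = ∫_{-1}^{1} h(s) cos(pi*s) ds.
Integrating by parts twice (tabular method), an antiderivative of (-2*s**2 - s + 1) cos(pi*s) is -2*s**2*sin(pi*s)/pi - s*sin(pi*s)/pi - 4*s*cos(pi*s)/pi**2 + 4*sin(pi*s)/pi**3 + sin(pi*s)/pi - cos(pi*s)/pi**2; evaluating from -1 to 1: ∫_{-1}^{1} (-2*s**2 - s + 1) cos(pi*s) ds = (5/pi**2) - (-3/pi**2) = 8/pi**2.
Hence a_1 = 8/pi**2.

8/pi**2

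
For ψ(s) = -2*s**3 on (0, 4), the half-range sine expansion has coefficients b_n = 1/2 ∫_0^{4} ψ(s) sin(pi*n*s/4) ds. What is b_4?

-24/pi**3 + 64/pi

b_4 = 1/2 ∫_0^{4} (-2*s**3) sin(pi*s) ds.
Integrating by parts three times (tabular method), an antiderivative of (-2*s**3) sin(pi*s) is 2*s**3*cos(pi*s)/pi - 6*s**2*sin(pi*s)/pi**2 - 12*s*cos(pi*s)/pi**3 + 12*sin(pi*s)/pi**4; evaluating from 0 to 4: ∫_{0}^{4} (-2*s**3) sin(pi*s) ds = (-48/pi**3 + 128/pi) - (0) = -48/pi**3 + 128/pi.
Hence b_4 = (1/2)·(-48/pi**3 + 128/pi) = -24/pi**3 + 64/pi.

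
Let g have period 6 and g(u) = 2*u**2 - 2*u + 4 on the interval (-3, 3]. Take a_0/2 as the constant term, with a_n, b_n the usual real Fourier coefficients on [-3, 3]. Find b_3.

-4/pi

b_3 = 1/3 ∫_{-3}^{3} g(u) sin(pi*u) du.
Integrating by parts twice (tabular method), an antiderivative of (2*u**2 - 2*u + 4) sin(pi*u) is -2*u**2*cos(pi*u)/pi + 4*u*sin(pi*u)/pi**2 + 2*u*cos(pi*u)/pi - 2*sin(pi*u)/pi**2 - 4*cos(pi*u)/pi + 4*cos(pi*u)/pi**3; evaluating from -3 to 3: ∫_{-3}^{3} (2*u**2 - 2*u + 4) sin(pi*u) du = (-4/pi**3 + 16/pi) - (-4/pi**3 + 28/pi) = -12/pi.
Hence b_3 = (1/3)·(-12/pi) = -4/pi.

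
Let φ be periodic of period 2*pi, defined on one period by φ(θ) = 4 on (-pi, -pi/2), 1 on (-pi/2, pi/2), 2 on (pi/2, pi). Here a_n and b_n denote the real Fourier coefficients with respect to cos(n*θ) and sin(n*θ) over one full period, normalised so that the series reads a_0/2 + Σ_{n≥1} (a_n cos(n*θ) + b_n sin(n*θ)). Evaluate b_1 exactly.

b_1 = 1/pi ∫_{-pi}^{pi} φ(θ) sin(θ) dθ.
Split the integral at the breakpoints.
Directly, an antiderivative of (4) sin(θ) is -4*cos(θ); evaluating from -pi to -pi/2: ∫_{-pi}^{-pi/2} (4) sin(θ) dθ = (0) - (4) = -4.
Directly, an antiderivative of (1) sin(θ) is -cos(θ); evaluating from -pi/2 to pi/2: ∫_{-pi/2}^{pi/2} (1) sin(θ) dθ = (0) - (0) = 0.
Directly, an antiderivative of (2) sin(θ) is -2*cos(θ); evaluating from pi/2 to pi: ∫_{pi/2}^{pi} (2) sin(θ) dθ = (2) - (0) = 2.
Summing the pieces and multiplying by (1/pi) gives b_1 = -2/pi.

-2/pi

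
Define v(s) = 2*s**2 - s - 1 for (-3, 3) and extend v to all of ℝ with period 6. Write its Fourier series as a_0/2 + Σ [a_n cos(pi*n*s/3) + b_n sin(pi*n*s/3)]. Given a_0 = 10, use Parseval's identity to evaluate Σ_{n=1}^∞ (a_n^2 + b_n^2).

318/5

Parseval: a_0^2/2 + Σ_{n≥1} (a_n^2+b_n^2) = 1/3 ∫_{-3}^{3} v(s)^2 ds = 568/5.
Subtract a_0^2/2 = 50: Σ (a_n^2+b_n^2) = 318/5.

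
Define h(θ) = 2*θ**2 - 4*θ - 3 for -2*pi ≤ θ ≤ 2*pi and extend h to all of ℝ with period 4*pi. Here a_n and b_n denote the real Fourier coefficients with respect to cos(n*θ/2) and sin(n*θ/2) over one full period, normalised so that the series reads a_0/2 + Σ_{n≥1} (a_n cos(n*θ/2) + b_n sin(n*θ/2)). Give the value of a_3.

-32/9

a_3 = (1/(2*pi)) ∫_{-2*pi}^{2*pi} h(θ) cos(3*θ/2) dθ.
Integrating by parts twice (tabular method), an antiderivative of (2*θ**2 - 4*θ - 3) cos(3*θ/2) is 4*θ**2*sin(3*θ/2)/3 - 8*θ*sin(3*θ/2)/3 + 16*θ*cos(3*θ/2)/9 - 86*sin(3*θ/2)/27 - 16*cos(3*θ/2)/9; evaluating from -2*pi to 2*pi: ∫_{-2*pi}^{2*pi} (2*θ**2 - 4*θ - 3) cos(3*θ/2) dθ = (16/9 - 32*pi/9) - (16/9 + 32*pi/9) = -64*pi/9.
Hence a_3 = (1/(2*pi))·(-64*pi/9) = -32/9.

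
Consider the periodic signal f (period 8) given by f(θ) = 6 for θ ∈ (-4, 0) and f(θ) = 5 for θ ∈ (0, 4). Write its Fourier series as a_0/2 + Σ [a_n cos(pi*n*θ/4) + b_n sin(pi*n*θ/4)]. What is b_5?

b_5 = 1/4 ∫_{-4}^{4} f(θ) sin(5*pi*θ/4) dθ.
Split the integral at the breakpoints.
Directly, an antiderivative of (6) sin(5*pi*θ/4) is -24*cos(5*pi*θ/4)/(5*pi); evaluating from -4 to 0: ∫_{-4}^{0} (6) sin(5*pi*θ/4) dθ = (-24/(5*pi)) - (24/(5*pi)) = -48/(5*pi).
Directly, an antiderivative of (5) sin(5*pi*θ/4) is -4*cos(5*pi*θ/4)/pi; evaluating from 0 to 4: ∫_{0}^{4} (5) sin(5*pi*θ/4) dθ = (4/pi) - (-4/pi) = 8/pi.
Summing the pieces and multiplying by (1/4) gives b_5 = -2/(5*pi).

-2/(5*pi)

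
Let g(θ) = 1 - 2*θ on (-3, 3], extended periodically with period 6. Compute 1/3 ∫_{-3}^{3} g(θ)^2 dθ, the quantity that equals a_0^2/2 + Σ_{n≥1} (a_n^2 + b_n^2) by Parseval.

26

1/3 ∫_{-3}^{3} g(θ)^2 dθ = 1/3 · (78) = 26.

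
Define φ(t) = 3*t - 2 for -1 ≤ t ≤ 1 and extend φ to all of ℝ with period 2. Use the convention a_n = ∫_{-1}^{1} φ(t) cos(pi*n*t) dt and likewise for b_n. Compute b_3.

2/pi

b_3 = ∫_{-1}^{1} φ(t) sin(3*pi*t) dt.
Integrating by parts (boundary term plus one more integral), an antiderivative of (3*t - 2) sin(3*pi*t) is -t*cos(3*pi*t)/pi + sin(3*pi*t)/(3*pi**2) + 2*cos(3*pi*t)/(3*pi); evaluating from -1 to 1: ∫_{-1}^{1} (3*t - 2) sin(3*pi*t) dt = (1/(3*pi)) - (-5/(3*pi)) = 2/pi.
Hence b_3 = 2/pi.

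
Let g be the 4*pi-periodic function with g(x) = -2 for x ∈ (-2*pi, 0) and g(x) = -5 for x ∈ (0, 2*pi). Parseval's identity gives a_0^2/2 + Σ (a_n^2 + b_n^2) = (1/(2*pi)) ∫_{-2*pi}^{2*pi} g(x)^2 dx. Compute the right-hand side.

29

(1/(2*pi)) ∫_{-2*pi}^{2*pi} g(x)^2 dx = (1/(2*pi)) · (58*pi) = 29.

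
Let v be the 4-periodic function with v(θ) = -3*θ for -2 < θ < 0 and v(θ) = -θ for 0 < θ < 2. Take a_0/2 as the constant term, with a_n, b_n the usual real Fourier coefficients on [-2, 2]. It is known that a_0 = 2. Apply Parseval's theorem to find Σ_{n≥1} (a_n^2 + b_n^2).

Parseval: a_0^2/2 + Σ_{n≥1} (a_n^2+b_n^2) = 1/2 ∫_{-2}^{2} v(θ)^2 dθ = 40/3.
Subtract a_0^2/2 = 2: Σ (a_n^2+b_n^2) = 34/3.

34/3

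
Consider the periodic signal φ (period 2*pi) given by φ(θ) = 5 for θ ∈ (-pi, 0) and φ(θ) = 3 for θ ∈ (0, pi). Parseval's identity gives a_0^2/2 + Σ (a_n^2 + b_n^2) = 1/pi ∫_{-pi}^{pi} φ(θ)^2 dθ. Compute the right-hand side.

1/pi ∫_{-pi}^{pi} φ(θ)^2 dθ = 1/pi · (34*pi) = 34.

34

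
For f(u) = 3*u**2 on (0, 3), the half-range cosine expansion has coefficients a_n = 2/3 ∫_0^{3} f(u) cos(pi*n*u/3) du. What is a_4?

27/(4*pi**2)

a_4 = 2/3 ∫_0^{3} (3*u**2) cos(4*pi*u/3) du.
Integrating by parts twice (tabular method), an antiderivative of (3*u**2) cos(4*pi*u/3) is 9*u**2*sin(4*pi*u/3)/(4*pi) + 27*u*cos(4*pi*u/3)/(8*pi**2) - 81*sin(4*pi*u/3)/(32*pi**3); evaluating from 0 to 3: ∫_{0}^{3} (3*u**2) cos(4*pi*u/3) du = (81/(8*pi**2)) - (0) = 81/(8*pi**2).
Hence a_4 = (2/3)·(81/(8*pi**2)) = 27/(4*pi**2).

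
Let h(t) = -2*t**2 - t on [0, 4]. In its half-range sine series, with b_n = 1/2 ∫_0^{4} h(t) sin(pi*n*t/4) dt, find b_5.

b_5 = 1/2 ∫_0^{4} (-2*t**2 - t) sin(5*pi*t/4) dt.
Integrating by parts twice (tabular method), an antiderivative of (-2*t**2 - t) sin(5*pi*t/4) is 8*t**2*cos(5*pi*t/4)/(5*pi) - 64*t*sin(5*pi*t/4)/(25*pi**2) + 4*t*cos(5*pi*t/4)/(5*pi) - 16*sin(5*pi*t/4)/(25*pi**2) - 256*cos(5*pi*t/4)/(125*pi**3); evaluating from 0 to 4: ∫_{0}^{4} (-2*t**2 - t) sin(5*pi*t/4) dt = (16*(16 - 225*pi**2)/(125*pi**3)) - (-256/(125*pi**3)) = 16*(32 - 225*pi**2)/(125*pi**3).
Hence b_5 = (1/2)·(16*(32 - 225*pi**2)/(125*pi**3)) = 8*(32 - 225*pi**2)/(125*pi**3).

8*(32 - 225*pi**2)/(125*pi**3)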